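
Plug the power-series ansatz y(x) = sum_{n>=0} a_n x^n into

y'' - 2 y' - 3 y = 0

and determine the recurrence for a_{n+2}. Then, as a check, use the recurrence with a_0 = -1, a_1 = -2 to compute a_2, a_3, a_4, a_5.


Substitute y = sum_n a_n x^n.
y''(x) has coefficient (n+2)(n+1) a_{n+2} at x^n;
-2 y'(x) has coefficient -2 (n+1) a_{n+1} at x^n;
-3 y(x) has coefficient -3 a_n at x^n.
Matching x^n: (n+2)(n+1) a_{n+2} - 2 (n+1) a_{n+1} - 3 a_n = 0.
Thus a_{n+2} = [2 (n+1) a_{n+1} + 3 a_n] / ((n+1)(n+2)).

Check with a_0 = -1, a_1 = -2 (apply the recurrence for n = 0, 1, 2, 3): a_0 = -1, a_1 = -2, a_2 = -7/2, a_3 = -10/3, a_4 = -61/24, a_5 = -91/60.

a_(n+2) = [2 (n+1) a_(n+1) + 3 a_n] / ((n+1)(n+2)); check: a_0 = -1, a_1 = -2, a_2 = -7/2, a_3 = -10/3, a_4 = -61/24, a_5 = -91/60


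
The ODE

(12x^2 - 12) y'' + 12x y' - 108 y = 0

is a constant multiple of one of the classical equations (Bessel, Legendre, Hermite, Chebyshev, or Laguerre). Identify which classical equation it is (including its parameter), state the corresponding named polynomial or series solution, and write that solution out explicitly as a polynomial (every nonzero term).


All three coefficients share the factor -12; dividing through by -12 gives  (1 - x^2) y'' - x y' + 9 y = 0.
This matches the Chebyshev equation (1 - x^2) y'' - x y' + n^2 y = 0 (note the -x y' term, not -2x y') with n^2 = 9, so n = 3; the polynomial solution is T_3(x).
With y = sum_k a_k x^k, matching x^k gives (k+2)(k+1) a_{k+2} = (k^2 - n^2) a_k = (k - 3)(k + 3) a_k. The right side vanishes at k = 3, so the series with the parity of 3 terminates at degree 3.
Standard normalization: leading coefficient of T_n is 2^(n-1), so a_3 = 2^2 = 4. Work downward with a_k = (k+1)(k+2) a_{k+2} / ((k - 3)(k + 3)):
  a_1 = (2)(3)(4) / ((1 - 3)(1 + 3)) = 24/(-8) = -3
Hence T_3(x) = 4 x^3 - 3 x.

T_3(x); series = 4 x^3 - 3 x


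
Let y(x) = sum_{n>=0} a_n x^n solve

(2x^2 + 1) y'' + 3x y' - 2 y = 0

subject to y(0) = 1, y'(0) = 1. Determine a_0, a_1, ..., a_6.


Ansatz: y(x) = sum_{n>=0} a_n x^n, so y'(x) = sum_{n>=1} n a_n x^(n-1) and y''(x) = sum_{n>=2} n(n-1) a_n x^(n-2).
Substitute into P(x) y'' + Q(x) y' + R(x) y = 0 with P(x) = 2x^2 + 1, Q(x) = 3x, R(x) = -2, and match powers of x.
Initial conditions: a_0 = 1, a_1 = 1.
Setting the coefficient of each power of x to zero and solving order by order (substituting the coefficients already found):
  x^0: 2 a_2 - 2 a_0 = 0  ->  2 a_2 = 2 a_0 = 2  ->  a_2 = 1
  x^1: 6 a_3 + a_1 = 0  ->  6 a_3 = -a_1 = -1  ->  a_3 = -1/6
  x^2: 12 a_4 + 8 a_2 = 0  ->  12 a_4 = -8 a_2 = -8  ->  a_4 = -2/3
  x^3: 20 a_5 + 19 a_3 = 0  ->  20 a_5 = -19 a_3 = 19/6  ->  a_5 = 19/120
  x^4: 30 a_6 + 34 a_4 = 0  ->  30 a_6 = -34 a_4 = 68/3  ->  a_6 = 34/45
Truncated series: y(x) = 1 + x + x^2 - (1/6) x^3 - (2/3) x^4 + (19/120) x^5 + (34/45) x^6 + O(x^7).

a_0 = 1; a_1 = 1; a_2 = 1; a_3 = -1/6; a_4 = -2/3; a_5 = 19/120; a_6 = 34/45


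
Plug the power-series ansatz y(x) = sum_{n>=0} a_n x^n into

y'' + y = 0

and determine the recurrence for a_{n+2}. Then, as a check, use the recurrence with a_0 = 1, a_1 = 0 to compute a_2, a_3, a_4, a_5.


Substitute y = sum_n a_n x^n into y'' + (const) y = 0.
y''(x) = sum_{n>=0} (n+2)(n+1) a_{n+2} x^n.
The ODE becomes sum_n [(n+2)(n+1) a_{n+2} + 1 a_n] x^n = 0.
Setting each coefficient to zero gives the recurrence:
  (n+2)(n+1) a_{n+2} + 1 a_n = 0,
  a_{n+2} = -1 / ((n+1)(n+2)) a_n.

Check with a_0 = 1, a_1 = 0 (apply the recurrence for n = 0, 1, 2, 3): a_0 = 1, a_1 = 0, a_2 = -1/2, a_3 = 0, a_4 = 1/24, a_5 = 0.

a_{n+2} = -1/((n+1)(n+2)) * a_n; check: a_0 = 1, a_1 = 0, a_2 = -1/2, a_3 = 0, a_4 = 1/24, a_5 = 0


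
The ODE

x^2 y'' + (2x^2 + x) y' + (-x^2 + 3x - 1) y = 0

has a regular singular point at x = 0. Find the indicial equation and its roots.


Divide by x^2 to reach normal form y'' + P_1(x) y' + P_2(x) y = 0 with P_1(x) = 2 + 1/x and P_2(x) = -1 + 3/x - 1/x^2.
x = 0 is a singular point because the y'-coefficient 2 + 1/x has a pole at x = 0 and the y-coefficient -1 + 3/x - 1/x^2 has a pole at x = 0.
It is a regular singular point because x P_1(x) = p(x) = 2x + 1 and x^2 P_2(x) = q(x) = -x^2 + 3x - 1 are polynomials, hence analytic at x = 0.
p(0) = 1,  q(0) = -1.
Indicial equation: r(r-1) + p(0) r + q(0) = 0, i.e. r^2 + (p(0) - 1) r + q(0) = 0, i.e. r^2 - 1 = 0.
Discriminant: (0)^2 - 4(-1) = 4, so r = (0 ± 2)/2.
Solving: r_1 = 1, r_2 = -1.

indicial: r^2 - 1 = 0; roots r_1 = 1, r_2 = -1


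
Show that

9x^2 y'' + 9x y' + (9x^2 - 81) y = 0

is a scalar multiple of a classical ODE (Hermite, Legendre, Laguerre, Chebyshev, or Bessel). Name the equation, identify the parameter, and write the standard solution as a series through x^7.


All three coefficients share the factor 9; dividing through by 9 gives  x^2 y'' + x y' + (x^2 - 9) y = 0.
This matches the Bessel equation x^2 y'' + x y' + (x^2 - nu^2) y = 0 with nu^2 = 9, so nu = 3; the solution bounded at x = 0 is J_3(x).
Frobenius at x = 0: indicial roots ±nu; for r = nu the recurrence k(k + 2nu) c_k = -c_{k-2} gives the standard series J_nu(x) = sum_{k>=0} (-1)^k / (k! (k+nu)!) (x/2)^(2k+nu). Evaluate the first 3 terms:
  k = 0: (-1)^0 / (0! * 3! * 2^3) x^3 = 1/(1*6*8) x^3 = (1/48) x^3
  k = 1: (-1)^1 / (1! * 4! * 2^5) x^5 = -1/(1*24*32) x^5 = (-1/768) x^5
  k = 2: (-1)^2 / (2! * 5! * 2^7) x^7 = 1/(2*120*128) x^7 = (1/30720) x^7
Hence J_3(x) = x^7/30720 - x^5/768 + x^3/48 + ....

J_3(x); series = x^7/30720 - x^5/768 + x^3/48


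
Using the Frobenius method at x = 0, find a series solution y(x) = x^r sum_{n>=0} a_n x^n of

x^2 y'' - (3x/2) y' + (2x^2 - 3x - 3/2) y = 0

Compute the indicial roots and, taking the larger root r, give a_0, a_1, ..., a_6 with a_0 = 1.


Write in Frobenius form y'' + (p(x)/x) y' + (q(x)/x^2) y = 0:
  p(x) = -3/2,  q(x) = 2x^2 - 3x - 3/2.
Indicial equation: r(r-1) + (-3/2) r + (-3/2) = 0 -> roots r_1 = 3, r_2 = -1/2.
Take r = r_1 = 3. Let y(x) = x^r sum_{n>=0} a_n x^n with a_0 = 1.
Substitute y = x^r sum a_n x^n and match x^{r+n}. The recurrence is
  D(n) a_n - 3 a_{n-1} + 2 a_{n-2} = 0,  where D(n) = (r+n)(r+n-1) + (-3/2)(r+n) + (-3/2).
  a_n = [3 a_{n-1} - 2 a_{n-2}] / D(n).
Since the indicial polynomial factors as (r - r_1)(r - r_2), D(n) = (r_1 + n - r_1)(r_1 + n - r_2) = n(n + 7/2).
Evaluating step by step (a_0 = 1):
  n = 1: D(1) = 1(1 + 7/2) = 9/2; numerator = 3(1) = 3; a_1 = (3)/(9/2) = 2/3
  n = 2: D(2) = 2(2 + 7/2) = 11; numerator = 3(2/3) - 2(1) = 0; a_2 = (0)/(11) = 0
  n = 3: D(3) = 3(3 + 7/2) = 39/2; numerator = 3(0) - 2(2/3) = -4/3; a_3 = (-4/3)/(39/2) = -8/117
  n = 4: D(4) = 4(4 + 7/2) = 30; numerator = 3(-8/117) - 2(0) = -8/39; a_4 = (-8/39)/(30) = -4/585
  n = 5: D(5) = 5(5 + 7/2) = 85/2; numerator = 3(-4/585) - 2(-8/117) = 68/585; a_5 = (68/585)/(85/2) = 8/2925
  n = 6: D(6) = 6(6 + 7/2) = 57; numerator = 3(8/2925) - 2(-4/585) = 64/2925; a_6 = (64/2925)/(57) = 64/166725

r = 3; a_0 = 1; a_1 = 2/3; a_2 = 0; a_3 = -8/117; a_4 = -4/585; a_5 = 8/2925; a_6 = 64/166725


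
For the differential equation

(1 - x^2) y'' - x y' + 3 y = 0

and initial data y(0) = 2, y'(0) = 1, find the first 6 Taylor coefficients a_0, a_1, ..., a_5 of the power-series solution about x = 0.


Ansatz: y(x) = sum_{n>=0} a_n x^n, so y'(x) = sum_{n>=1} n a_n x^(n-1) and y''(x) = sum_{n>=2} n(n-1) a_n x^(n-2).
Substitute into P(x) y'' + Q(x) y' + R(x) y = 0 with P(x) = 1 - x^2, Q(x) = -x, R(x) = 3, and match powers of x.
Initial conditions: a_0 = 2, a_1 = 1.
Setting the coefficient of each power of x to zero and solving order by order (substituting the coefficients already found):
  x^0: 2 a_2 + 3 a_0 = 0  ->  2 a_2 = -3 a_0 = -6  ->  a_2 = -3
  x^1: 6 a_3 + 2 a_1 = 0  ->  6 a_3 = -2 a_1 = -2  ->  a_3 = -1/3
  x^2: 12 a_4 - a_2 = 0  ->  12 a_4 = a_2 = -3  ->  a_4 = -1/4
  x^3: 20 a_5 - 6 a_3 = 0  ->  20 a_5 = 6 a_3 = -2  ->  a_5 = -1/10
Truncated series: y(x) = 2 + x - 3 x^2 - (1/3) x^3 - (1/4) x^4 - (1/10) x^5 + O(x^6).

a_0 = 2; a_1 = 1; a_2 = -3; a_3 = -1/3; a_4 = -1/4; a_5 = -1/10


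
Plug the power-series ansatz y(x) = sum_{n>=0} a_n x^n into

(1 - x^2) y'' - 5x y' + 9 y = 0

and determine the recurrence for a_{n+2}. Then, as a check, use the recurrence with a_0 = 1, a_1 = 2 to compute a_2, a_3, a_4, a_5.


Substitute y = sum_n a_n x^n.
(1 - 1 x^2) y'' contributes (n+2)(n+1) a_{n+2} - n(n-1) a_n at x^n.
-5 x y'(x) contributes -5 n a_n at x^n.
9 y(x) contributes 9 a_n at x^n.
Matching x^n: (n+2)(n+1) a_{n+2} + (-n(n-1) - 5 n + 9) a_n = 0.
Thus a_{n+2} = (n(n-1) + 5 n - 9) / ((n+1)(n+2)) * a_n.

Check with a_0 = 1, a_1 = 2 (apply the recurrence for n = 0, 1, 2, 3): a_0 = 1, a_1 = 2, a_2 = -9/2, a_3 = -4/3, a_4 = -9/8, a_5 = -4/5.

a_(n+2) = (n(n-1) + 5 n - 9) / ((n+1)(n+2)) * a_n; check: a_0 = 1, a_1 = 2, a_2 = -9/2, a_3 = -4/3, a_4 = -9/8, a_5 = -4/5


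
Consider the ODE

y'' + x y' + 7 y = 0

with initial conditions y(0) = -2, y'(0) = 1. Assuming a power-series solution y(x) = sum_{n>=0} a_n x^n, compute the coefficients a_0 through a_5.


Ansatz: y(x) = sum_{n>=0} a_n x^n, so y'(x) = sum_{n>=1} n a_n x^(n-1) and y''(x) = sum_{n>=2} n(n-1) a_n x^(n-2).
Substitute into P(x) y'' + Q(x) y' + R(x) y = 0 with P(x) = 1, Q(x) = x, R(x) = 7, and match powers of x.
Initial conditions: a_0 = -2, a_1 = 1.
Setting the coefficient of each power of x to zero and solving order by order (substituting the coefficients already found):
  x^0: 2 a_2 + 7 a_0 = 0  ->  2 a_2 = -7 a_0 = 14  ->  a_2 = 7
  x^1: 6 a_3 + 8 a_1 = 0  ->  6 a_3 = -8 a_1 = -8  ->  a_3 = -4/3
  x^2: 12 a_4 + 9 a_2 = 0  ->  12 a_4 = -9 a_2 = -63  ->  a_4 = -21/4
  x^3: 20 a_5 + 10 a_3 = 0  ->  20 a_5 = -10 a_3 = 40/3  ->  a_5 = 2/3
Truncated series: y(x) = -2 + x + 7 x^2 - (4/3) x^3 - (21/4) x^4 + (2/3) x^5 + O(x^6).

a_0 = -2; a_1 = 1; a_2 = 7; a_3 = -4/3; a_4 = -21/4; a_5 = 2/3


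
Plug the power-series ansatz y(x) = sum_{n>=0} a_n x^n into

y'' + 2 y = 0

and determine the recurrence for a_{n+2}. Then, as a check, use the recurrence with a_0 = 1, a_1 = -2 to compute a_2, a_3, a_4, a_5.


Substitute y = sum_n a_n x^n into y'' + (const) y = 0.
y''(x) = sum_{n>=0} (n+2)(n+1) a_{n+2} x^n.
The ODE becomes sum_n [(n+2)(n+1) a_{n+2} + 2 a_n] x^n = 0.
Setting each coefficient to zero gives the recurrence:
  (n+2)(n+1) a_{n+2} + 2 a_n = 0,
  a_{n+2} = -2 / ((n+1)(n+2)) a_n.

Check with a_0 = 1, a_1 = -2 (apply the recurrence for n = 0, 1, 2, 3): a_0 = 1, a_1 = -2, a_2 = -1, a_3 = 2/3, a_4 = 1/6, a_5 = -1/15.

a_{n+2} = -2/((n+1)(n+2)) * a_n; check: a_0 = 1, a_1 = -2, a_2 = -1, a_3 = 2/3, a_4 = 1/6, a_5 = -1/15


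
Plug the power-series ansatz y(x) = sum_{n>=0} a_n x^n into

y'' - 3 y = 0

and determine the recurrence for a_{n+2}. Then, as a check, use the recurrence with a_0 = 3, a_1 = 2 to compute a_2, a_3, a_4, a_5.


Substitute y = sum_n a_n x^n into y'' + (const) y = 0.
y''(x) = sum_{n>=0} (n+2)(n+1) a_{n+2} x^n.
The ODE becomes sum_n [(n+2)(n+1) a_{n+2} - 3 a_n] x^n = 0.
Setting each coefficient to zero gives the recurrence:
  (n+2)(n+1) a_{n+2} - 3 a_n = 0,
  a_{n+2} = 3 / ((n+1)(n+2)) a_n.

Check with a_0 = 3, a_1 = 2 (apply the recurrence for n = 0, 1, 2, 3): a_0 = 3, a_1 = 2, a_2 = 9/2, a_3 = 1, a_4 = 9/8, a_5 = 3/20.

a_{n+2} = 3/((n+1)(n+2)) * a_n; check: a_0 = 3, a_1 = 2, a_2 = 9/2, a_3 = 1, a_4 = 9/8, a_5 = 3/20


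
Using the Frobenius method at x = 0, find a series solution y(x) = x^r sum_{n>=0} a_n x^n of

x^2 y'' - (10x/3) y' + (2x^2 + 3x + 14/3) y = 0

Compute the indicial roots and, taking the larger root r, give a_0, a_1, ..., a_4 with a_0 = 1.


Write in Frobenius form y'' + (p(x)/x) y' + (q(x)/x^2) y = 0:
  p(x) = -10/3,  q(x) = 2x^2 + 3x + 14/3.
Indicial equation: r(r-1) + (-10/3) r + (14/3) = 0 -> roots r_1 = 7/3, r_2 = 2.
Take r = r_1 = 7/3. Let y(x) = x^r sum_{n>=0} a_n x^n with a_0 = 1.
Substitute y = x^r sum a_n x^n and match x^{r+n}. The recurrence is
  D(n) a_n + 3 a_{n-1} + 2 a_{n-2} = 0,  where D(n) = (r+n)(r+n-1) + (-10/3)(r+n) + (14/3).
  a_n = [-3 a_{n-1} - 2 a_{n-2}] / D(n).
Since the indicial polynomial factors as (r - r_1)(r - r_2), D(n) = (r_1 + n - r_1)(r_1 + n - r_2) = n(n + 1/3).
Evaluating step by step (a_0 = 1):
  n = 1: D(1) = 1(1 + 1/3) = 4/3; numerator = -3(1) = -3; a_1 = (-3)/(4/3) = -9/4
  n = 2: D(2) = 2(2 + 1/3) = 14/3; numerator = -3(-9/4) - 2(1) = 19/4; a_2 = (19/4)/(14/3) = 57/56
  n = 3: D(3) = 3(3 + 1/3) = 10; numerator = -3(57/56) - 2(-9/4) = 81/56; a_3 = (81/56)/(10) = 81/560
  n = 4: D(4) = 4(4 + 1/3) = 52/3; numerator = -3(81/560) - 2(57/56) = -1383/560; a_4 = (-1383/560)/(52/3) = -4149/29120

r = 7/3; a_0 = 1; a_1 = -9/4; a_2 = 57/56; a_3 = 81/560; a_4 = -4149/29120


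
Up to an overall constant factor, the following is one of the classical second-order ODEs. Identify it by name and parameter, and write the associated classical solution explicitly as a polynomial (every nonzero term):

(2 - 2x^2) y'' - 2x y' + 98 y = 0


All three coefficients share the factor 2; dividing through by 2 gives  (1 - x^2) y'' - x y' + 49 y = 0.
This matches the Chebyshev equation (1 - x^2) y'' - x y' + n^2 y = 0 (note the -x y' term, not -2x y') with n^2 = 49, so n = 7; the polynomial solution is T_7(x).
With y = sum_k a_k x^k, matching x^k gives (k+2)(k+1) a_{k+2} = (k^2 - n^2) a_k = (k - 7)(k + 7) a_k. The right side vanishes at k = 7, so the series with the parity of 7 terminates at degree 7.
Standard normalization: leading coefficient of T_n is 2^(n-1), so a_7 = 2^6 = 64. Work downward with a_k = (k+1)(k+2) a_{k+2} / ((k - 7)(k + 7)):
  a_5 = (6)(7)(64) / ((5 - 7)(5 + 7)) = 2688/(-24) = -112
  a_3 = (4)(5)(-112) / ((3 - 7)(3 + 7)) = -2240/(-40) = 56
  a_1 = (2)(3)(56) / ((1 - 7)(1 + 7)) = 336/(-48) = -7
Hence T_7(x) = 64 x^7 - 112 x^5 + 56 x^3 - 7 x.

T_7(x); series = 64 x^7 - 112 x^5 + 56 x^3 - 7 x


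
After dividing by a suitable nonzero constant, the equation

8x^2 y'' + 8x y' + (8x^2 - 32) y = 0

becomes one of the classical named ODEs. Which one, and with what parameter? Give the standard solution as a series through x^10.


All three coefficients share the factor 8; dividing through by 8 gives  x^2 y'' + x y' + (x^2 - 4) y = 0.
This matches the Bessel equation x^2 y'' + x y' + (x^2 - nu^2) y = 0 with nu^2 = 4, so nu = 2; the solution bounded at x = 0 is J_2(x).
Frobenius at x = 0: indicial roots ±nu; for r = nu the recurrence k(k + 2nu) c_k = -c_{k-2} gives the standard series J_nu(x) = sum_{k>=0} (-1)^k / (k! (k+nu)!) (x/2)^(2k+nu). Evaluate the first 5 terms:
  k = 0: (-1)^0 / (0! * 2! * 2^2) x^2 = 1/(1*2*4) x^2 = (1/8) x^2
  k = 1: (-1)^1 / (1! * 3! * 2^4) x^4 = -1/(1*6*16) x^4 = (-1/96) x^4
  k = 2: (-1)^2 / (2! * 4! * 2^6) x^6 = 1/(2*24*64) x^6 = (1/3072) x^6
  k = 3: (-1)^3 / (3! * 5! * 2^8) x^8 = -1/(6*120*256) x^8 = (-1/184320) x^8
  k = 4: (-1)^4 / (4! * 6! * 2^10) x^10 = 1/(24*720*1024) x^10 = (1/17694720) x^10
Hence J_2(x) = x^10/17694720 - x^8/184320 + x^6/3072 - x^4/96 + x^2/8 + ....

J_2(x); series = x^10/17694720 - x^8/184320 + x^6/3072 - x^4/96 + x^2/8


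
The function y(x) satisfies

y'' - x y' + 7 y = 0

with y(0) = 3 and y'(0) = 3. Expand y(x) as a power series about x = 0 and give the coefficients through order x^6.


Ansatz: y(x) = sum_{n>=0} a_n x^n, so y'(x) = sum_{n>=1} n a_n x^(n-1) and y''(x) = sum_{n>=2} n(n-1) a_n x^(n-2).
Substitute into P(x) y'' + Q(x) y' + R(x) y = 0 with P(x) = 1, Q(x) = -x, R(x) = 7, and match powers of x.
Initial conditions: a_0 = 3, a_1 = 3.
Setting the coefficient of each power of x to zero and solving order by order (substituting the coefficients already found):
  x^0: 2 a_2 + 7 a_0 = 0  ->  2 a_2 = -7 a_0 = -21  ->  a_2 = -21/2
  x^1: 6 a_3 + 6 a_1 = 0  ->  6 a_3 = -6 a_1 = -18  ->  a_3 = -3
  x^2: 12 a_4 + 5 a_2 = 0  ->  12 a_4 = -5 a_2 = 105/2  ->  a_4 = 35/8
  x^3: 20 a_5 + 4 a_3 = 0  ->  20 a_5 = -4 a_3 = 12  ->  a_5 = 3/5
  x^4: 30 a_6 + 3 a_4 = 0  ->  30 a_6 = -3 a_4 = -105/8  ->  a_6 = -7/16
Truncated series: y(x) = 3 + 3 x - (21/2) x^2 - 3 x^3 + (35/8) x^4 + (3/5) x^5 - (7/16) x^6 + O(x^7).

a_0 = 3; a_1 = 3; a_2 = -21/2; a_3 = -3; a_4 = 35/8; a_5 = 3/5; a_6 = -7/16


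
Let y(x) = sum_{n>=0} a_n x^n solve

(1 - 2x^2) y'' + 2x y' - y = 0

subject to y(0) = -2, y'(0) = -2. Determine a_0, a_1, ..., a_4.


Ansatz: y(x) = sum_{n>=0} a_n x^n, so y'(x) = sum_{n>=1} n a_n x^(n-1) and y''(x) = sum_{n>=2} n(n-1) a_n x^(n-2).
Substitute into P(x) y'' + Q(x) y' + R(x) y = 0 with P(x) = 1 - 2x^2, Q(x) = 2x, R(x) = -1, and match powers of x.
Initial conditions: a_0 = -2, a_1 = -2.
Setting the coefficient of each power of x to zero and solving order by order (substituting the coefficients already found):
  x^0: 2 a_2 - a_0 = 0  ->  2 a_2 = a_0 = -2  ->  a_2 = -1
  x^1: 6 a_3 + a_1 = 0  ->  6 a_3 = -a_1 = 2  ->  a_3 = 1/3
  x^2: 12 a_4 - a_2 = 0  ->  12 a_4 = a_2 = -1  ->  a_4 = -1/12
Truncated series: y(x) = -2 - 2 x - x^2 + (1/3) x^3 - (1/12) x^4 + O(x^5).

a_0 = -2; a_1 = -2; a_2 = -1; a_3 = 1/3; a_4 = -1/12


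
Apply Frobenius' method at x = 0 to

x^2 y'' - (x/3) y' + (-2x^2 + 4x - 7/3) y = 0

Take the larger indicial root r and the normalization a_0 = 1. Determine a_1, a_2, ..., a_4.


Write in Frobenius form y'' + (p(x)/x) y' + (q(x)/x^2) y = 0:
  p(x) = -1/3,  q(x) = -2x^2 + 4x - 7/3.
Indicial equation: r(r-1) + (-1/3) r + (-7/3) = 0 -> roots r_1 = 7/3, r_2 = -1.
Take r = r_1 = 7/3. Let y(x) = x^r sum_{n>=0} a_n x^n with a_0 = 1.
Substitute y = x^r sum a_n x^n and match x^{r+n}. The recurrence is
  D(n) a_n + 4 a_{n-1} - 2 a_{n-2} = 0,  where D(n) = (r+n)(r+n-1) + (-1/3)(r+n) + (-7/3).
  a_n = [-4 a_{n-1} + 2 a_{n-2}] / D(n).
Since the indicial polynomial factors as (r - r_1)(r - r_2), D(n) = (r_1 + n - r_1)(r_1 + n - r_2) = n(n + 10/3).
Evaluating step by step (a_0 = 1):
  n = 1: D(1) = 1(1 + 10/3) = 13/3; numerator = -4(1) = -4; a_1 = (-4)/(13/3) = -12/13
  n = 2: D(2) = 2(2 + 10/3) = 32/3; numerator = -4(-12/13) + 2(1) = 74/13; a_2 = (74/13)/(32/3) = 111/208
  n = 3: D(3) = 3(3 + 10/3) = 19; numerator = -4(111/208) + 2(-12/13) = -207/52; a_3 = (-207/52)/(19) = -207/988
  n = 4: D(4) = 4(4 + 10/3) = 88/3; numerator = -4(-207/988) + 2(111/208) = 3765/1976; a_4 = (3765/1976)/(88/3) = 11295/173888

r = 7/3; a_0 = 1; a_1 = -12/13; a_2 = 111/208; a_3 = -207/988; a_4 = 11295/173888


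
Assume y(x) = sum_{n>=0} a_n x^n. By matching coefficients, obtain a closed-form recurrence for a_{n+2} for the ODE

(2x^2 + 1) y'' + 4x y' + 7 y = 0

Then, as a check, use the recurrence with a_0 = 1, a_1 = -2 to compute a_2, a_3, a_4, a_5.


Substitute y = sum_n a_n x^n.
(1 + 2 x^2) y'' contributes (n+2)(n+1) a_{n+2} + 2 n(n-1) a_n at x^n.
4 x y'(x) contributes 4 n a_n at x^n.
7 y(x) contributes 7 a_n at x^n.
Matching x^n: (n+2)(n+1) a_{n+2} + (2 n(n-1) + 4 n + 7) a_n = 0.
Thus a_{n+2} = (-2 n(n-1) - 4 n - 7) / ((n+1)(n+2)) * a_n.

Check with a_0 = 1, a_1 = -2 (apply the recurrence for n = 0, 1, 2, 3): a_0 = 1, a_1 = -2, a_2 = -7/2, a_3 = 11/3, a_4 = 133/24, a_5 = -341/60.

a_(n+2) = (-2 n(n-1) - 4 n - 7) / ((n+1)(n+2)) * a_n; check: a_0 = 1, a_1 = -2, a_2 = -7/2, a_3 = 11/3, a_4 = 133/24, a_5 = -341/60


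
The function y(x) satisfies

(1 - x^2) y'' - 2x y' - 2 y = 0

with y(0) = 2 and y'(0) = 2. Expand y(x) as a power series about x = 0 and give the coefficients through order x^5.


Ansatz: y(x) = sum_{n>=0} a_n x^n, so y'(x) = sum_{n>=1} n a_n x^(n-1) and y''(x) = sum_{n>=2} n(n-1) a_n x^(n-2).
Substitute into P(x) y'' + Q(x) y' + R(x) y = 0 with P(x) = 1 - x^2, Q(x) = -2x, R(x) = -2, and match powers of x.
Initial conditions: a_0 = 2, a_1 = 2.
Setting the coefficient of each power of x to zero and solving order by order (substituting the coefficients already found):
  x^0: 2 a_2 - 2 a_0 = 0  ->  2 a_2 = 2 a_0 = 4  ->  a_2 = 2
  x^1: 6 a_3 - 4 a_1 = 0  ->  6 a_3 = 4 a_1 = 8  ->  a_3 = 4/3
  x^2: 12 a_4 - 8 a_2 = 0  ->  12 a_4 = 8 a_2 = 16  ->  a_4 = 4/3
  x^3: 20 a_5 - 14 a_3 = 0  ->  20 a_5 = 14 a_3 = 56/3  ->  a_5 = 14/15
Truncated series: y(x) = 2 + 2 x + 2 x^2 + (4/3) x^3 + (4/3) x^4 + (14/15) x^5 + O(x^6).

a_0 = 2; a_1 = 2; a_2 = 2; a_3 = 4/3; a_4 = 4/3; a_5 = 14/15


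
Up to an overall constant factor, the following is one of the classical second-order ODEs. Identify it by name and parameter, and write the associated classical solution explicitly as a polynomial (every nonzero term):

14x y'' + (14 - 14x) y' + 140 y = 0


All three coefficients share the factor 14; dividing through by 14 gives  x y'' + (1 - x) y' + 10 y = 0.
This matches the Laguerre equation x y'' + (1 - x) y' + n y = 0 with n = 10; the polynomial solution is L_10(x).
With y = sum_k a_k x^k, matching x^k gives (k+1)k a_{k+1} + (k+1) a_{k+1} - k a_k + n a_k = 0, i.e. (k+1)^2 a_{k+1} = (k - n) a_k = (k - 10) a_k. The right side vanishes at k = 10, so the series terminates at degree 10.
Standard normalization L_n(0) = 1 gives a_0 = 1. Work upward with a_{k+1} = (k - 10) a_k / (k+1)^2:
  a_1 = (0 - 10)(1) / 1^2 = -10/1 = -10
  a_2 = (1 - 10)(-10) / 2^2 = 90/4 = 45/2
  a_3 = (2 - 10)(45/2) / 3^2 = -180/9 = -20
  a_4 = (3 - 10)(-20) / 4^2 = 140/16 = 35/4
  a_5 = (4 - 10)(35/4) / 5^2 = (-105/2)/25 = -21/10
  a_6 = (5 - 10)(-21/10) / 6^2 = (21/2)/36 = 7/24
  a_7 = (6 - 10)(7/24) / 7^2 = (-7/6)/49 = -1/42
  a_8 = (7 - 10)(-1/42) / 8^2 = (1/14)/64 = 1/896
  a_9 = (8 - 10)(1/896) / 9^2 = (-1/448)/81 = -1/36288
  a_10 = (9 - 10)(-1/36288) / 10^2 = (1/36288)/100 = 1/3628800
Hence L_10(x) = x^10/3628800 - x^9/36288 + x^8/896 - x^7/42 + 7 x^6/24 - 21 x^5/10 + 35 x^4/4 - 20 x^3 + 45 x^2/2 - 10 x + 1.

L_10(x); series = x^10/3628800 - x^9/36288 + x^8/896 - x^7/42 + 7 x^6/24 - 21 x^5/10 + 35 x^4/4 - 20 x^3 + 45 x^2/2 - 10 x + 1


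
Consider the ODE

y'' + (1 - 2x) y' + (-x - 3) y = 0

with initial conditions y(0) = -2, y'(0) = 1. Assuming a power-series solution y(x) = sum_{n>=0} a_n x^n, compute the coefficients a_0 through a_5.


Ansatz: y(x) = sum_{n>=0} a_n x^n, so y'(x) = sum_{n>=1} n a_n x^(n-1) and y''(x) = sum_{n>=2} n(n-1) a_n x^(n-2).
Substitute into P(x) y'' + Q(x) y' + R(x) y = 0 with P(x) = 1, Q(x) = 1 - 2x, R(x) = -x - 3, and match powers of x.
Initial conditions: a_0 = -2, a_1 = 1.
Setting the coefficient of each power of x to zero and solving order by order (substituting the coefficients already found):
  x^0: 2 a_2 + a_1 - 3 a_0 = 0  ->  2 a_2 = -a_1 + 3 a_0 = -7  ->  a_2 = -7/2
  x^1: 6 a_3 + 2 a_2 - 5 a_1 - a_0 = 0  ->  6 a_3 = -2 a_2 + 5 a_1 + a_0 = 10  ->  a_3 = 5/3
  x^2: 12 a_4 + 3 a_3 - 7 a_2 - a_1 = 0  ->  12 a_4 = -3 a_3 + 7 a_2 + a_1 = -57/2  ->  a_4 = -19/8
  x^3: 20 a_5 + 4 a_4 - 9 a_3 - a_2 = 0  ->  20 a_5 = -4 a_4 + 9 a_3 + a_2 = 21  ->  a_5 = 21/20
Truncated series: y(x) = -2 + x - (7/2) x^2 + (5/3) x^3 - (19/8) x^4 + (21/20) x^5 + O(x^6).

a_0 = -2; a_1 = 1; a_2 = -7/2; a_3 = 5/3; a_4 = -19/8; a_5 = 21/20


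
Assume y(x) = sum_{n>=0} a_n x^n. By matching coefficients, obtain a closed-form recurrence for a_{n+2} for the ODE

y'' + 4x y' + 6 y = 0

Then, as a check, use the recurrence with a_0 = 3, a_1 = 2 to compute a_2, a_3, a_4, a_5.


Substitute y = sum_n a_n x^n.
y''(x) has coefficient (n+2)(n+1) a_{n+2} at x^n;
4 x y'(x) has coefficient 4 n a_n at x^n (shift);
6 y(x) has coefficient 6 a_n at x^n.
Matching x^n: (n+2)(n+1) a_{n+2} + (4n + 6) a_n = 0.
Thus a_{n+2} = (-4n - 6) / ((n+1)(n+2)) * a_n.

Check with a_0 = 3, a_1 = 2 (apply the recurrence for n = 0, 1, 2, 3): a_0 = 3, a_1 = 2, a_2 = -9, a_3 = -10/3, a_4 = 21/2, a_5 = 3.

a_(n+2) = (-4n - 6) / ((n+1)(n+2)) * a_n; check: a_0 = 3, a_1 = 2, a_2 = -9, a_3 = -10/3, a_4 = 21/2, a_5 = 3


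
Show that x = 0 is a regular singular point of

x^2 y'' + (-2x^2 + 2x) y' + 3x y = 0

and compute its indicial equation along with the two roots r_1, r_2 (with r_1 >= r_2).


Divide by x^2 to reach normal form y'' + P_1(x) y' + P_2(x) y = 0 with P_1(x) = -2 + 2/x and P_2(x) = 3/x.
x = 0 is a singular point because the y'-coefficient -2 + 2/x has a pole at x = 0 and the y-coefficient 3/x has a pole at x = 0.
It is a regular singular point because x P_1(x) = p(x) = 2 - 2x and x^2 P_2(x) = q(x) = 3x are polynomials, hence analytic at x = 0.
p(0) = 2,  q(0) = 0.
Indicial equation: r(r-1) + p(0) r + q(0) = 0, i.e. r^2 + (p(0) - 1) r + q(0) = 0, i.e. r^2 + 1 r = 0.
Discriminant: (1)^2 - 4(0) = 1, so r = (-1 ± 1)/2.
Solving: r_1 = 0, r_2 = -1.

indicial: r^2 + 1 r = 0; roots r_1 = 0, r_2 = -1


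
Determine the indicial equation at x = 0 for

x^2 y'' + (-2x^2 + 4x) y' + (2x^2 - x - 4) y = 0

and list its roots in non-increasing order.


Divide by x^2 to reach normal form y'' + P_1(x) y' + P_2(x) y = 0 with P_1(x) = -2 + 4/x and P_2(x) = 2 - 1/x - 4/x^2.
x = 0 is a singular point because the y'-coefficient -2 + 4/x has a pole at x = 0 and the y-coefficient 2 - 1/x - 4/x^2 has a pole at x = 0.
It is a regular singular point because x P_1(x) = p(x) = 4 - 2x and x^2 P_2(x) = q(x) = 2x^2 - x - 4 are polynomials, hence analytic at x = 0.
p(0) = 4,  q(0) = -4.
Indicial equation: r(r-1) + p(0) r + q(0) = 0, i.e. r^2 + (p(0) - 1) r + q(0) = 0, i.e. r^2 + 3 r - 4 = 0.
Discriminant: (3)^2 - 4(-4) = 25, so r = (-3 ± 5)/2.
Solving: r_1 = 1, r_2 = -4.

indicial: r^2 + 3 r - 4 = 0; roots r_1 = 1, r_2 = -4


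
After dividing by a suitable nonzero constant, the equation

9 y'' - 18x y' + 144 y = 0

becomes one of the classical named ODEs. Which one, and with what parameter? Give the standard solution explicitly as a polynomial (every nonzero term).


All three coefficients share the factor 9; dividing through by 9 gives  y'' - 2x y' + 16 y = 0.
This matches the Hermite equation y'' - 2x y' + 2n y = 0 with 2n = 16, so n = 8; the polynomial solution is H_8(x).
With y = sum_k a_k x^k, matching x^k gives (k+2)(k+1) a_{k+2} = 2(k - n) a_k = 2(k - 8) a_k. The right side vanishes at k = 8, so the series with the parity of 8 terminates at degree 8.
Standard normalization: leading coefficient of H_n is 2^n, so a_8 = 2^8 = 256. Work downward with a_k = (k+1)(k+2) a_{k+2} / (2(k - n)):
  a_6 = (7)(8)(256) / (2(6 - 8)) = 14336/(-4) = -3584
  a_4 = (5)(6)(-3584) / (2(4 - 8)) = -107520/(-8) = 13440
  a_2 = (3)(4)(13440) / (2(2 - 8)) = 161280/(-12) = -13440
  a_0 = (1)(2)(-13440) / (2(0 - 8)) = -26880/(-16) = 1680
Hence H_8(x) = 256 x^8 - 3584 x^6 + 13440 x^4 - 13440 x^2 + 1680.

H_8(x); series = 256 x^8 - 3584 x^6 + 13440 x^4 - 13440 x^2 + 1680


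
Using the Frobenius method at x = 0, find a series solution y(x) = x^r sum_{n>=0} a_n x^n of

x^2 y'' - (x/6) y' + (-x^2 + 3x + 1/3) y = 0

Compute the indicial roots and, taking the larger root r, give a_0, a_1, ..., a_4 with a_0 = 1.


Write in Frobenius form y'' + (p(x)/x) y' + (q(x)/x^2) y = 0:
  p(x) = -1/6,  q(x) = -x^2 + 3x + 1/3.
Indicial equation: r(r-1) + (-1/6) r + (1/3) = 0 -> roots r_1 = 2/3, r_2 = 1/2.
Take r = r_1 = 2/3. Let y(x) = x^r sum_{n>=0} a_n x^n with a_0 = 1.
Substitute y = x^r sum a_n x^n and match x^{r+n}. The recurrence is
  D(n) a_n + 3 a_{n-1} - 1 a_{n-2} = 0,  where D(n) = (r+n)(r+n-1) + (-1/6)(r+n) + (1/3).
  a_n = [-3 a_{n-1} + 1 a_{n-2}] / D(n).
Since the indicial polynomial factors as (r - r_1)(r - r_2), D(n) = (r_1 + n - r_1)(r_1 + n - r_2) = n(n + 1/6).
Evaluating step by step (a_0 = 1):
  n = 1: D(1) = 1(1 + 1/6) = 7/6; numerator = -3(1) = -3; a_1 = (-3)/(7/6) = -18/7
  n = 2: D(2) = 2(2 + 1/6) = 13/3; numerator = -3(-18/7) + 1(1) = 61/7; a_2 = (61/7)/(13/3) = 183/91
  n = 3: D(3) = 3(3 + 1/6) = 19/2; numerator = -3(183/91) + 1(-18/7) = -783/91; a_3 = (-783/91)/(19/2) = -1566/1729
  n = 4: D(4) = 4(4 + 1/6) = 50/3; numerator = -3(-1566/1729) + 1(183/91) = 8175/1729; a_4 = (8175/1729)/(50/3) = 981/3458

r = 2/3; a_0 = 1; a_1 = -18/7; a_2 = 183/91; a_3 = -1566/1729; a_4 = 981/3458


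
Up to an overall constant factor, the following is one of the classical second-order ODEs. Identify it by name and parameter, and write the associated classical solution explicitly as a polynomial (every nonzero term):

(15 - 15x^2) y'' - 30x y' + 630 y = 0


All three coefficients share the factor 15; dividing through by 15 gives  (1 - x^2) y'' - 2x y' + 42 y = 0.
This matches the Legendre equation (1 - x^2) y'' - 2x y' + n(n+1) y = 0 (note the -2x y' term) with n(n+1) = 42, so n = 6; the polynomial solution is P_6(x).
With y = sum_k a_k x^k, matching x^k gives (k+2)(k+1) a_{k+2} = [k(k+1) - n(n+1)] a_k = (k - 6)(k + 7) a_k. The right side vanishes at k = 6, so the series with the parity of 6 terminates at degree 6.
Standard normalization (P_n(1) = 1): leading coefficient (2n)!/(2^n (n!)^2) = 479001600/(64*518400) = 231/16, so a_6 = 231/16. Work downward with a_k = (k+1)(k+2) a_{k+2} / ((k - 6)(k + 7)):
  a_4 = (5)(6)(231/16) / ((4 - 6)(4 + 7)) = (3465/8)/(-22) = -315/16
  a_2 = (3)(4)(-315/16) / ((2 - 6)(2 + 7)) = (-945/4)/(-36) = 105/16
  a_0 = (1)(2)(105/16) / ((0 - 6)(0 + 7)) = (105/8)/(-42) = -5/16
Hence P_6(x) = 231 x^6/16 - 315 x^4/16 + 105 x^2/16 - 5/16.

P_6(x); series = 231 x^6/16 - 315 x^4/16 + 105 x^2/16 - 5/16


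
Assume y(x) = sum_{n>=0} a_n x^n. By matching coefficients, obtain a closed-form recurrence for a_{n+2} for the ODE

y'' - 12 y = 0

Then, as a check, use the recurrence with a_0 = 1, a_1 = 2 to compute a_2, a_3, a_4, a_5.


Substitute y = sum_n a_n x^n into y'' + (const) y = 0.
y''(x) = sum_{n>=0} (n+2)(n+1) a_{n+2} x^n.
The ODE becomes sum_n [(n+2)(n+1) a_{n+2} - 12 a_n] x^n = 0.
Setting each coefficient to zero gives the recurrence:
  (n+2)(n+1) a_{n+2} - 12 a_n = 0,
  a_{n+2} = 12 / ((n+1)(n+2)) a_n.

Check with a_0 = 1, a_1 = 2 (apply the recurrence for n = 0, 1, 2, 3): a_0 = 1, a_1 = 2, a_2 = 6, a_3 = 4, a_4 = 6, a_5 = 12/5.

a_{n+2} = 12/((n+1)(n+2)) * a_n; check: a_0 = 1, a_1 = 2, a_2 = 6, a_3 = 4, a_4 = 6, a_5 = 12/5


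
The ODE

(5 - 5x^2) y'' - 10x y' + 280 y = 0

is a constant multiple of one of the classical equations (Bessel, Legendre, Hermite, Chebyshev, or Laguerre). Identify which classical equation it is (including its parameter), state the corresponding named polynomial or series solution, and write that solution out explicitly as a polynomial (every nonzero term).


All three coefficients share the factor 5; dividing through by 5 gives  (1 - x^2) y'' - 2x y' + 56 y = 0.
This matches the Legendre equation (1 - x^2) y'' - 2x y' + n(n+1) y = 0 (note the -2x y' term) with n(n+1) = 56, so n = 7; the polynomial solution is P_7(x).
With y = sum_k a_k x^k, matching x^k gives (k+2)(k+1) a_{k+2} = [k(k+1) - n(n+1)] a_k = (k - 7)(k + 8) a_k. The right side vanishes at k = 7, so the series with the parity of 7 terminates at degree 7.
Standard normalization (P_n(1) = 1): leading coefficient (2n)!/(2^n (n!)^2) = 87178291200/(128*25401600) = 429/16, so a_7 = 429/16. Work downward with a_k = (k+1)(k+2) a_{k+2} / ((k - 7)(k + 8)):
  a_5 = (6)(7)(429/16) / ((5 - 7)(5 + 8)) = (9009/8)/(-26) = -693/16
  a_3 = (4)(5)(-693/16) / ((3 - 7)(3 + 8)) = (-3465/4)/(-44) = 315/16
  a_1 = (2)(3)(315/16) / ((1 - 7)(1 + 8)) = (945/8)/(-54) = -35/16
Hence P_7(x) = 429 x^7/16 - 693 x^5/16 + 315 x^3/16 - 35 x/16.

P_7(x); series = 429 x^7/16 - 693 x^5/16 + 315 x^3/16 - 35 x/16


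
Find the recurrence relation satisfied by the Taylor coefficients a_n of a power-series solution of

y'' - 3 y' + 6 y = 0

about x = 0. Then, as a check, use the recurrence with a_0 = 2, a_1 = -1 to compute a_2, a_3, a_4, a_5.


Substitute y = sum_n a_n x^n.
y''(x) has coefficient (n+2)(n+1) a_{n+2} at x^n;
-3 y'(x) has coefficient -3 (n+1) a_{n+1} at x^n;
6 y(x) has coefficient 6 a_n at x^n.
Matching x^n: (n+2)(n+1) a_{n+2} - 3 (n+1) a_{n+1} + 6 a_n = 0.
Thus a_{n+2} = [3 (n+1) a_{n+1} - 6 a_n] / ((n+1)(n+2)).

Check with a_0 = 2, a_1 = -1 (apply the recurrence for n = 0, 1, 2, 3): a_0 = 2, a_1 = -1, a_2 = -15/2, a_3 = -13/2, a_4 = -9/8, a_5 = 51/40.

a_(n+2) = [3 (n+1) a_(n+1) - 6 a_n] / ((n+1)(n+2)); check: a_0 = 2, a_1 = -1, a_2 = -15/2, a_3 = -13/2, a_4 = -9/8, a_5 = 51/40


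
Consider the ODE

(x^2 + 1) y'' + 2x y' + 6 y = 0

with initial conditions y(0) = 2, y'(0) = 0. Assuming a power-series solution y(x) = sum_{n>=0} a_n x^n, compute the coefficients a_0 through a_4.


Ansatz: y(x) = sum_{n>=0} a_n x^n, so y'(x) = sum_{n>=1} n a_n x^(n-1) and y''(x) = sum_{n>=2} n(n-1) a_n x^(n-2).
Substitute into P(x) y'' + Q(x) y' + R(x) y = 0 with P(x) = x^2 + 1, Q(x) = 2x, R(x) = 6, and match powers of x.
Initial conditions: a_0 = 2, a_1 = 0.
Setting the coefficient of each power of x to zero and solving order by order (substituting the coefficients already found):
  x^0: 2 a_2 + 6 a_0 = 0  ->  2 a_2 = -6 a_0 = -12  ->  a_2 = -6
  x^1: 6 a_3 + 8 a_1 = 0  ->  6 a_3 = -8 a_1 = 0  ->  a_3 = 0
  x^2: 12 a_4 + 12 a_2 = 0  ->  12 a_4 = -12 a_2 = 72  ->  a_4 = 6
Truncated series: y(x) = 2 - 6 x^2 + 6 x^4 + O(x^5).

a_0 = 2; a_1 = 0; a_2 = -6; a_3 = 0; a_4 = 6


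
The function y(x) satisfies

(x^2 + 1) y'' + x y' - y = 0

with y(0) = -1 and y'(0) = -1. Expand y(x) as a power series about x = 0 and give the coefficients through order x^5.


Ansatz: y(x) = sum_{n>=0} a_n x^n, so y'(x) = sum_{n>=1} n a_n x^(n-1) and y''(x) = sum_{n>=2} n(n-1) a_n x^(n-2).
Substitute into P(x) y'' + Q(x) y' + R(x) y = 0 with P(x) = x^2 + 1, Q(x) = x, R(x) = -1, and match powers of x.
Initial conditions: a_0 = -1, a_1 = -1.
Setting the coefficient of each power of x to zero and solving order by order (substituting the coefficients already found):
  x^0: 2 a_2 - a_0 = 0  ->  2 a_2 = a_0 = -1  ->  a_2 = -1/2
  x^1: 6 a_3 = 0  ->  a_3 = 0
  x^2: 12 a_4 + 3 a_2 = 0  ->  12 a_4 = -3 a_2 = 3/2  ->  a_4 = 1/8
  x^3: 20 a_5 + 8 a_3 = 0  ->  20 a_5 = -8 a_3 = 0  ->  a_5 = 0
Truncated series: y(x) = -1 - x - (1/2) x^2 + (1/8) x^4 + O(x^6).

a_0 = -1; a_1 = -1; a_2 = -1/2; a_3 = 0; a_4 = 1/8; a_5 = 0


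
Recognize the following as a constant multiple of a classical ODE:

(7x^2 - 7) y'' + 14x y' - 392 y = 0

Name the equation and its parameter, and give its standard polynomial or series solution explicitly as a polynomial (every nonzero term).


All three coefficients share the factor -7; dividing through by -7 gives  (1 - x^2) y'' - 2x y' + 56 y = 0.
This matches the Legendre equation (1 - x^2) y'' - 2x y' + n(n+1) y = 0 (note the -2x y' term) with n(n+1) = 56, so n = 7; the polynomial solution is P_7(x).
With y = sum_k a_k x^k, matching x^k gives (k+2)(k+1) a_{k+2} = [k(k+1) - n(n+1)] a_k = (k - 7)(k + 8) a_k. The right side vanishes at k = 7, so the series with the parity of 7 terminates at degree 7.
Standard normalization (P_n(1) = 1): leading coefficient (2n)!/(2^n (n!)^2) = 87178291200/(128*25401600) = 429/16, so a_7 = 429/16. Work downward with a_k = (k+1)(k+2) a_{k+2} / ((k - 7)(k + 8)):
  a_5 = (6)(7)(429/16) / ((5 - 7)(5 + 8)) = (9009/8)/(-26) = -693/16
  a_3 = (4)(5)(-693/16) / ((3 - 7)(3 + 8)) = (-3465/4)/(-44) = 315/16
  a_1 = (2)(3)(315/16) / ((1 - 7)(1 + 8)) = (945/8)/(-54) = -35/16
Hence P_7(x) = 429 x^7/16 - 693 x^5/16 + 315 x^3/16 - 35 x/16.

P_7(x); series = 429 x^7/16 - 693 x^5/16 + 315 x^3/16 - 35 x/16


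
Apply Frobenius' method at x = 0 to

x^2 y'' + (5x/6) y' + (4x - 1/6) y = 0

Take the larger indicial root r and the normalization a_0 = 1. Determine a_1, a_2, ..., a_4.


Write in Frobenius form y'' + (p(x)/x) y' + (q(x)/x^2) y = 0:
  p(x) = 5/6,  q(x) = 4x - 1/6.
Indicial equation: r(r-1) + (5/6) r + (-1/6) = 0 -> roots r_1 = 1/2, r_2 = -1/3.
Take r = r_1 = 1/2. Let y(x) = x^r sum_{n>=0} a_n x^n with a_0 = 1.
Substitute y = x^r sum a_n x^n and match x^{r+n}. The recurrence is
  D(n) a_n + 4 a_{n-1} = 0,  where D(n) = (r+n)(r+n-1) + (5/6)(r+n) + (-1/6).
  a_n = -4 / D(n) * a_{n-1}.
Since the indicial polynomial factors as (r - r_1)(r - r_2), D(n) = (r_1 + n - r_1)(r_1 + n - r_2) = n(n + 5/6).
Evaluating step by step (a_0 = 1):
  n = 1: D(1) = 1(1 + 5/6) = 11/6; numerator = -4(1) = -4; a_1 = (-4)/(11/6) = -24/11
  n = 2: D(2) = 2(2 + 5/6) = 17/3; numerator = -4(-24/11) = 96/11; a_2 = (96/11)/(17/3) = 288/187
  n = 3: D(3) = 3(3 + 5/6) = 23/2; numerator = -4(288/187) = -1152/187; a_3 = (-1152/187)/(23/2) = -2304/4301
  n = 4: D(4) = 4(4 + 5/6) = 58/3; numerator = -4(-2304/4301) = 9216/4301; a_4 = (9216/4301)/(58/3) = 13824/124729

r = 1/2; a_0 = 1; a_1 = -24/11; a_2 = 288/187; a_3 = -2304/4301; a_4 = 13824/124729


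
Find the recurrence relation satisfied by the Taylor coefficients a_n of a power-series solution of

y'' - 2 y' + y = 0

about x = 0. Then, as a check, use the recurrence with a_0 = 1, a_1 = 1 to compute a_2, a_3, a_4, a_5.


Substitute y = sum_n a_n x^n.
y''(x) has coefficient (n+2)(n+1) a_{n+2} at x^n;
-2 y'(x) has coefficient -2 (n+1) a_{n+1} at x^n;
y(x) has coefficient 1 a_n at x^n.
Matching x^n: (n+2)(n+1) a_{n+2} - 2 (n+1) a_{n+1} + 1 a_n = 0.
Thus a_{n+2} = [2 (n+1) a_{n+1} - 1 a_n] / ((n+1)(n+2)).

Check with a_0 = 1, a_1 = 1 (apply the recurrence for n = 0, 1, 2, 3): a_0 = 1, a_1 = 1, a_2 = 1/2, a_3 = 1/6, a_4 = 1/24, a_5 = 1/120.

a_(n+2) = [2 (n+1) a_(n+1) - 1 a_n] / ((n+1)(n+2)); check: a_0 = 1, a_1 = 1, a_2 = 1/2, a_3 = 1/6, a_4 = 1/24, a_5 = 1/120


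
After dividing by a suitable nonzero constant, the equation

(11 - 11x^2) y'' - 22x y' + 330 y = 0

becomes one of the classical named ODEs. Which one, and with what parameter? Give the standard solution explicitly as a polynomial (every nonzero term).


All three coefficients share the factor 11; dividing through by 11 gives  (1 - x^2) y'' - 2x y' + 30 y = 0.
This matches the Legendre equation (1 - x^2) y'' - 2x y' + n(n+1) y = 0 (note the -2x y' term) with n(n+1) = 30, so n = 5; the polynomial solution is P_5(x).
With y = sum_k a_k x^k, matching x^k gives (k+2)(k+1) a_{k+2} = [k(k+1) - n(n+1)] a_k = (k - 5)(k + 6) a_k. The right side vanishes at k = 5, so the series with the parity of 5 terminates at degree 5.
Standard normalization (P_n(1) = 1): leading coefficient (2n)!/(2^n (n!)^2) = 3628800/(32*14400) = 63/8, so a_5 = 63/8. Work downward with a_k = (k+1)(k+2) a_{k+2} / ((k - 5)(k + 6)):
  a_3 = (4)(5)(63/8) / ((3 - 5)(3 + 6)) = (315/2)/(-18) = -35/4
  a_1 = (2)(3)(-35/4) / ((1 - 5)(1 + 6)) = (-105/2)/(-28) = 15/8
Hence P_5(x) = 63 x^5/8 - 35 x^3/4 + 15 x/8.

P_5(x); series = 63 x^5/8 - 35 x^3/4 + 15 x/8


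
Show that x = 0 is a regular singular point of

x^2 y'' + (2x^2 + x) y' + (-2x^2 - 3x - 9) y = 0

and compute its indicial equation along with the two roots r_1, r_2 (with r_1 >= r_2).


Divide by x^2 to reach normal form y'' + P_1(x) y' + P_2(x) y = 0 with P_1(x) = 2 + 1/x and P_2(x) = -2 - 3/x - 9/x^2.
x = 0 is a singular point because the y'-coefficient 2 + 1/x has a pole at x = 0 and the y-coefficient -2 - 3/x - 9/x^2 has a pole at x = 0.
It is a regular singular point because x P_1(x) = p(x) = 2x + 1 and x^2 P_2(x) = q(x) = -2x^2 - 3x - 9 are polynomials, hence analytic at x = 0.
p(0) = 1,  q(0) = -9.
Indicial equation: r(r-1) + p(0) r + q(0) = 0, i.e. r^2 + (p(0) - 1) r + q(0) = 0, i.e. r^2 - 9 = 0.
Discriminant: (0)^2 - 4(-9) = 36, so r = (0 ± 6)/2.
Solving: r_1 = 3, r_2 = -3.

indicial: r^2 - 9 = 0; roots r_1 = 3, r_2 = -3


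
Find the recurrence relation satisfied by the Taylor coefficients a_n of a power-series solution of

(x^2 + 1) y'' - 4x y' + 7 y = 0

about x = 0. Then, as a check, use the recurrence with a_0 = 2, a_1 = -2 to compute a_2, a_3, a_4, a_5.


Substitute y = sum_n a_n x^n.
(1 + 1 x^2) y'' contributes (n+2)(n+1) a_{n+2} + n(n-1) a_n at x^n.
-4 x y'(x) contributes -4 n a_n at x^n.
7 y(x) contributes 7 a_n at x^n.
Matching x^n: (n+2)(n+1) a_{n+2} + (n(n-1) - 4 n + 7) a_n = 0.
Thus a_{n+2} = (-n(n-1) + 4 n - 7) / ((n+1)(n+2)) * a_n.

Check with a_0 = 2, a_1 = -2 (apply the recurrence for n = 0, 1, 2, 3): a_0 = 2, a_1 = -2, a_2 = -7, a_3 = 1, a_4 = 7/12, a_5 = -1/20.

a_(n+2) = (-n(n-1) + 4 n - 7) / ((n+1)(n+2)) * a_n; check: a_0 = 2, a_1 = -2, a_2 = -7, a_3 = 1, a_4 = 7/12, a_5 = -1/20


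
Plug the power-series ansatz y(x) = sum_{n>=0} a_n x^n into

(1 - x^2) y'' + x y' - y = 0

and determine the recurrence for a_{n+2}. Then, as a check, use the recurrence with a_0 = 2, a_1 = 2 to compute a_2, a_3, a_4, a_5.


Substitute y = sum_n a_n x^n.
(1 - 1 x^2) y'' contributes (n+2)(n+1) a_{n+2} - n(n-1) a_n at x^n.
x y'(x) contributes n a_n at x^n.
-y(x) contributes -1 a_n at x^n.
Matching x^n: (n+2)(n+1) a_{n+2} + (-n(n-1) + n - 1) a_n = 0.
Thus a_{n+2} = (n(n-1) - n + 1) / ((n+1)(n+2)) * a_n.

Check with a_0 = 2, a_1 = 2 (apply the recurrence for n = 0, 1, 2, 3): a_0 = 2, a_1 = 2, a_2 = 1, a_3 = 0, a_4 = 1/12, a_5 = 0.

a_(n+2) = (n(n-1) - n + 1) / ((n+1)(n+2)) * a_n; check: a_0 = 2, a_1 = 2, a_2 = 1, a_3 = 0, a_4 = 1/12, a_5 = 0


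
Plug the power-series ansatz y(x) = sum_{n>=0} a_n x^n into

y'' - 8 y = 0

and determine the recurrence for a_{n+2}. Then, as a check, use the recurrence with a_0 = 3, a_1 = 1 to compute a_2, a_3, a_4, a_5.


Substitute y = sum_n a_n x^n into y'' + (const) y = 0.
y''(x) = sum_{n>=0} (n+2)(n+1) a_{n+2} x^n.
The ODE becomes sum_n [(n+2)(n+1) a_{n+2} - 8 a_n] x^n = 0.
Setting each coefficient to zero gives the recurrence:
  (n+2)(n+1) a_{n+2} - 8 a_n = 0,
  a_{n+2} = 8 / ((n+1)(n+2)) a_n.

Check with a_0 = 3, a_1 = 1 (apply the recurrence for n = 0, 1, 2, 3): a_0 = 3, a_1 = 1, a_2 = 12, a_3 = 4/3, a_4 = 8, a_5 = 8/15.

a_{n+2} = 8/((n+1)(n+2)) * a_n; check: a_0 = 3, a_1 = 1, a_2 = 12, a_3 = 4/3, a_4 = 8, a_5 = 8/15
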